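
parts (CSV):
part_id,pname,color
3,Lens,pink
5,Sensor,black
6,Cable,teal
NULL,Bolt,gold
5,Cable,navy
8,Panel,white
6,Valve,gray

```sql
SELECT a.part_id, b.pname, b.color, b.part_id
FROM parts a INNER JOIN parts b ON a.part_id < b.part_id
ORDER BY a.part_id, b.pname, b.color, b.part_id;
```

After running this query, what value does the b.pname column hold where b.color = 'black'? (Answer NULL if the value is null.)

INNER JOIN keeps only pairs where the ON condition holds.
Matching on a.part_id < b.part_id. A NULL in a compared column never satisfies the condition.
- a row (part_id=3): matches 5 b row(s) → 5 output row(s).
- a row (part_id=5): matches 3 b row(s) → 3 output row(s).
- a row (part_id=6): matches 1 b row(s) → 1 output row(s).
- a row (part_id=NULL): no match → dropped.
- a row (part_id=5): matches 3 b row(s) → 3 output row(s).
- a row (part_id=8): no match → dropped.
- a row (part_id=6): matches 1 b row(s) → 1 output row(s).

Sensor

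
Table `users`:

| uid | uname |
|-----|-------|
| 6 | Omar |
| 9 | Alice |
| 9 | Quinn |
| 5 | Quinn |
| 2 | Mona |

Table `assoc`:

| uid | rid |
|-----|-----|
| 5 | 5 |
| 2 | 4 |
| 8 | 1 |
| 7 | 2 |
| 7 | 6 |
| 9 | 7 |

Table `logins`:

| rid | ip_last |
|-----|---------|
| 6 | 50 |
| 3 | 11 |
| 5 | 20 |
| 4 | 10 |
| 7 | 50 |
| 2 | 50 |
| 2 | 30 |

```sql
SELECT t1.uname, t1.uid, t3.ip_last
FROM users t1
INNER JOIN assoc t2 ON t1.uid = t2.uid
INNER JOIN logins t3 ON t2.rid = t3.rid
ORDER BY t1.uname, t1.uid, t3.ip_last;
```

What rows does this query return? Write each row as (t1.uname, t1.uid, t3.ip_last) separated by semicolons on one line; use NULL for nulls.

Joins associate left-to-right: users INNER JOIN assoc on uid gives 4 intermediate row(s).
Then INNER JOIN `logins t3` on rid: keep only rows whose t2.rid appears in t3.

(Alice, 9, 50); (Mona, 2, 10); (Quinn, 5, 20); (Quinn, 9, 50)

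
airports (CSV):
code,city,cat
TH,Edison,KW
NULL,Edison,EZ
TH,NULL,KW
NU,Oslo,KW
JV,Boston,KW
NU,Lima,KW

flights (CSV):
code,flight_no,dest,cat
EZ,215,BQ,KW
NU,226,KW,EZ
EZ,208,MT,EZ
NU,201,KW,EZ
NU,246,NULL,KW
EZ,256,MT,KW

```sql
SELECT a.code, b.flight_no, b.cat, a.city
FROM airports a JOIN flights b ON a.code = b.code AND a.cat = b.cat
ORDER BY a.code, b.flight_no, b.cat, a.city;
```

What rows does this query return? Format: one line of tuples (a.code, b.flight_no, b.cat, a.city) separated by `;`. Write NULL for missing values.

INNER JOIN keeps only pairs where the ON condition holds.
Matching on a.code = b.code AND a.cat = b.cat. A NULL in a compared column never satisfies the condition.
- a row (code=TH, cat=KW): no match → dropped.
- a row (code=NULL, cat=EZ): no match → dropped.
- a row (code=TH, cat=KW): no match → dropped.
- a row (code=NU, cat=KW): matches 1 b row(s) → 1 output row(s).
- a row (code=JV, cat=KW): no match → dropped.
- a row (code=NU, cat=KW): matches 1 b row(s) → 1 output row(s).
After projecting and ordering:
a.code | b.flight_no | b.cat | a.city
NU | 246 | KW | Lima
NU | 246 | KW | Oslo

(NU, 246, KW, Lima); (NU, 246, KW, Oslo)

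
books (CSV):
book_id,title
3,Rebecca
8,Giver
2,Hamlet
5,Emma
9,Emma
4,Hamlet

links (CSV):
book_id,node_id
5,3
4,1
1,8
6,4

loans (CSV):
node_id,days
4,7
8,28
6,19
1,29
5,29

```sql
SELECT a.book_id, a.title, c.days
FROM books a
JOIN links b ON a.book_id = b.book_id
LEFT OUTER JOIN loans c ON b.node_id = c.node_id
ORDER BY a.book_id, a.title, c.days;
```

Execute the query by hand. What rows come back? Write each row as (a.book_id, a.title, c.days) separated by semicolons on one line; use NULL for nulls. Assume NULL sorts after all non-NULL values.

Step 1 — a INNER JOIN b on book_id → 2 row(s).
Then LEFT JOIN `loans c` on node_id: each of those 2 rows is kept; rows whose b.node_id has no match in c get NULL for c's columns.

(4, Hamlet, 29); (5, Emma, NULL)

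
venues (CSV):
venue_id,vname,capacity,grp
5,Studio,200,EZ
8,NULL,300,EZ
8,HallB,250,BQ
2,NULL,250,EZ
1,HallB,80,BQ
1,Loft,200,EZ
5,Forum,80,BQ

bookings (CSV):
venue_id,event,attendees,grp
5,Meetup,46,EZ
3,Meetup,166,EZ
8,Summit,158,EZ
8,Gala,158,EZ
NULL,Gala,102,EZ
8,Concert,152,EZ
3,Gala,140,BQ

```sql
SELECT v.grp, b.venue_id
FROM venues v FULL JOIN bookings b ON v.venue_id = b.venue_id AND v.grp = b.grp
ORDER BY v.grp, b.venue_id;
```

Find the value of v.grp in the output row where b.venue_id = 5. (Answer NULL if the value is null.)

EZ

FULL OUTER JOIN keeps every row from both sides; unmatched rows get NULL for the other side's columns.
Matching on v.venue_id = b.venue_id AND v.grp = b.grp. A NULL in a compared column never satisfies the condition.
- v[0] venue_id=5, grp=EZ → 1 match(es) in b → 1 row(s).
- v[1] venue_id=8, grp=EZ → 3 match(es) in b → 3 row(s).
- v[2] venue_id=8, grp=BQ → no match; kept with NULLs on the b side.
- v[3] venue_id=2, grp=EZ → no match; kept with NULLs on the b side.
- v[4] venue_id=1, grp=BQ → no match; kept with NULLs on the b side.
- v[5] venue_id=1, grp=EZ → no match; kept with NULLs on the b side.
- v[6] venue_id=5, grp=BQ → no match; kept with NULLs on the b side.
- plus 3 unmatched b row(s), each kept with NULL v columns.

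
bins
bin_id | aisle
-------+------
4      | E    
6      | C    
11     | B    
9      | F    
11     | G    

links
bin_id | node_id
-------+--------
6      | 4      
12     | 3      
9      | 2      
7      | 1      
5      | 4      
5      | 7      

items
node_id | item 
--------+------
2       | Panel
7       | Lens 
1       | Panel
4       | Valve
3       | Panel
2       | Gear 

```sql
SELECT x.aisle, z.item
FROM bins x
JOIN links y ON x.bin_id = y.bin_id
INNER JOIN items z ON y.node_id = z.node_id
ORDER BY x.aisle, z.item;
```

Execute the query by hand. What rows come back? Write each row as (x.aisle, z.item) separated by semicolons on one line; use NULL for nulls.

Step 1 — x INNER JOIN y on bin_id → 2 row(s).
Then INNER JOIN `items z` on node_id: keep only rows whose y.node_id appears in z.

(C, Valve); (F, Gear); (F, Panel)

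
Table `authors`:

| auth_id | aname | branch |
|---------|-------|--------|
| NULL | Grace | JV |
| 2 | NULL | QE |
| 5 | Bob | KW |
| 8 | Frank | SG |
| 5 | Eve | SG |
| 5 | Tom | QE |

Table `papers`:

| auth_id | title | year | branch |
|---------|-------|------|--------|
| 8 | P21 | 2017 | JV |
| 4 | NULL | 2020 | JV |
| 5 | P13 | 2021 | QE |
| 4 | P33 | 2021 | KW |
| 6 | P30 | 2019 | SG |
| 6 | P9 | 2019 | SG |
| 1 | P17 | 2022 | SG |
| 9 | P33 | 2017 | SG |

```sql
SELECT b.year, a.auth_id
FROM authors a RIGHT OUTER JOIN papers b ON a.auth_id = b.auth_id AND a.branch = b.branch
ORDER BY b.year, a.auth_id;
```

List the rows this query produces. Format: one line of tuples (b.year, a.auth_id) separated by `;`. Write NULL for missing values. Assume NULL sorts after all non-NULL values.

(2017, NULL); (2017, NULL); (2019, NULL); (2019, NULL); (2020, NULL); (2021, 5); (2021, NULL); (2022, NULL)

RIGHT JOIN keeps every row from `papers`; unmatched rows get NULL for `authors`'s columns.
Matching on a.auth_id = b.auth_id AND a.branch = b.branch. A NULL in a compared column never satisfies the condition.
- a (auth_id=NULL, branch=JV) has no partner in b.
- a (auth_id=2, branch=QE) has no partner in b.
- a (auth_id=5, branch=KW) has no partner in b.
- a (auth_id=8, branch=SG) has no partner in b.
- a (auth_id=5, branch=SG) has no partner in b.
- a (auth_id=5, branch=QE) pairs with 1 row(s) of b.
- 7 row(s) from b found no a partner → padded with NULL.
After projecting and ordering:
b.year | a.auth_id
2017 | NULL
2017 | NULL
2019 | NULL
2019 | NULL
2020 | NULL
2021 | 5
2021 | NULL
2022 | NULL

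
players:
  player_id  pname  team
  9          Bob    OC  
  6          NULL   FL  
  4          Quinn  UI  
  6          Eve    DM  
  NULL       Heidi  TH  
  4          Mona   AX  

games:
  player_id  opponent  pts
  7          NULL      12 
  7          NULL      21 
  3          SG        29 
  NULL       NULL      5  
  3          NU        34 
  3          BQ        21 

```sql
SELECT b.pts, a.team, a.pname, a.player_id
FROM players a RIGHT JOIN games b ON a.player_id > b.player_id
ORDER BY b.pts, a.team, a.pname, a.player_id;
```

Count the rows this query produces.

18

RIGHT JOIN keeps every row from `games`; unmatched rows get NULL for `players`'s columns.
Matching on a.player_id > b.player_id. A NULL in a compared column never satisfies the condition.
- a[0] player_id=9 → 5 match(es) in b → 5 row(s).
- a[1] player_id=6 → 3 match(es) in b → 3 row(s).
- a[2] player_id=4 → 3 match(es) in b → 3 row(s).
- a[3] player_id=6 → 3 match(es) in b → 3 row(s).
- a[4] player_id=NULL → no match.
- a[5] player_id=4 → 3 match(es) in b → 3 row(s).
- 1 row(s) from b found no a partner → padded with NULL.
Total: 17 matched + 1 padded = 18 rows.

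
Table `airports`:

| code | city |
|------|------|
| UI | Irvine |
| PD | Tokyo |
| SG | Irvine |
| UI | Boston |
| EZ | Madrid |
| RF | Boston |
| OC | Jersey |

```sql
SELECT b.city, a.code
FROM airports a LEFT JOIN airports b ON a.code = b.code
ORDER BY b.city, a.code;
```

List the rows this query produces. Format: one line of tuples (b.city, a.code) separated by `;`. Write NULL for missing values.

(Boston, RF); (Boston, UI); (Boston, UI); (Irvine, SG); (Irvine, UI); (Irvine, UI); (Jersey, OC); (Madrid, EZ); (Tokyo, PD)

LEFT JOIN keeps every row from `airports a`; unmatched rows get NULL for `airports b`'s columns.
Matching on a.code = b.code.
Matched pairs: 9; unmatched a rows kept: 0.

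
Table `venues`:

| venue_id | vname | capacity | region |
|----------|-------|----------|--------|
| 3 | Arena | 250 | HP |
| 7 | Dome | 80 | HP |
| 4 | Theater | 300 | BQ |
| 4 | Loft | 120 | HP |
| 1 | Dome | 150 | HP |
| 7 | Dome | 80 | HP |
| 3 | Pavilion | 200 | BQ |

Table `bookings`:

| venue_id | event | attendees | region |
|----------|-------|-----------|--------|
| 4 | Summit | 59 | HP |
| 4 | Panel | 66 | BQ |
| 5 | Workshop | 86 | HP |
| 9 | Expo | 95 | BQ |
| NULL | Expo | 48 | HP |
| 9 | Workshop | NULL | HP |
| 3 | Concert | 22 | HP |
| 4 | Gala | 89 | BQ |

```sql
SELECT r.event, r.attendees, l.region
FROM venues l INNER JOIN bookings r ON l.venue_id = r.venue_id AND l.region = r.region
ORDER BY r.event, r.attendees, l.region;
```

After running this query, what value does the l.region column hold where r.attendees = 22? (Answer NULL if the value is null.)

HP

INNER JOIN keeps only pairs where the ON condition holds.
Matching on l.venue_id = r.venue_id AND l.region = r.region. A NULL in a compared column never satisfies the condition.
- l row (venue_id=3, region=HP): matches 1 r row(s) → 1 output row(s).
- l row (venue_id=7, region=HP): no match → dropped.
- l row (venue_id=4, region=BQ): matches 2 r row(s) → 2 output row(s).
- l row (venue_id=4, region=HP): matches 1 r row(s) → 1 output row(s).
- l row (venue_id=1, region=HP): no match → dropped.
- l row (venue_id=7, region=HP): no match → dropped.
- l row (venue_id=3, region=BQ): no match → dropped.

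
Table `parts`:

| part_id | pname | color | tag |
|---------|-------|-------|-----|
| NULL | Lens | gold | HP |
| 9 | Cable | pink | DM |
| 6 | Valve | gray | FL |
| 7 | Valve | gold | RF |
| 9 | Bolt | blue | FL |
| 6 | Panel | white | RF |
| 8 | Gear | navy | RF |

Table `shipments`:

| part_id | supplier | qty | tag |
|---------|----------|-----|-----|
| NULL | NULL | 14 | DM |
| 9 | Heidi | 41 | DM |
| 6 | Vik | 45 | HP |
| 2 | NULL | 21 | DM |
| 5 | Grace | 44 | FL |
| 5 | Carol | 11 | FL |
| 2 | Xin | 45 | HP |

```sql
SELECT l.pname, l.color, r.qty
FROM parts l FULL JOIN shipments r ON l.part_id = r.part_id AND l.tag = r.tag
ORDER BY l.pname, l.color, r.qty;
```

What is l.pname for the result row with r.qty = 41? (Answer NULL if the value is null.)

Cable

FULL OUTER JOIN keeps every row from both sides; unmatched rows get NULL for the other side's columns.
Matching on l.part_id = r.part_id AND l.tag = r.tag. A NULL in a compared column never satisfies the condition.
Matched pairs: 1; unmatched l rows kept: 6; unmatched r rows kept: 6.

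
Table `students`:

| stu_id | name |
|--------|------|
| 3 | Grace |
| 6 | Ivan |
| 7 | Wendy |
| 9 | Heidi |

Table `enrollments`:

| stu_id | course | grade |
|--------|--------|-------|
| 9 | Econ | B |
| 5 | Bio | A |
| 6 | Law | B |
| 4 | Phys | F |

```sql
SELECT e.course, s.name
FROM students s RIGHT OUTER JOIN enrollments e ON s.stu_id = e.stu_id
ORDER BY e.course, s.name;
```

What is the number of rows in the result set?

4

RIGHT JOIN keeps every row from `enrollments`; unmatched rows get NULL for `students`'s columns.
Matching on s.stu_id = e.stu_id.
- stu_id=3: no matching e row.
- stu_id=6: 1 matching e row(s), so 1 row(s) emitted.
- stu_id=7: no matching e row.
- stu_id=9: 1 matching e row(s), so 1 row(s) emitted.
- plus 2 unmatched e row(s), each kept with NULL s columns.
Total: 2 matched + 2 padded = 4 rows.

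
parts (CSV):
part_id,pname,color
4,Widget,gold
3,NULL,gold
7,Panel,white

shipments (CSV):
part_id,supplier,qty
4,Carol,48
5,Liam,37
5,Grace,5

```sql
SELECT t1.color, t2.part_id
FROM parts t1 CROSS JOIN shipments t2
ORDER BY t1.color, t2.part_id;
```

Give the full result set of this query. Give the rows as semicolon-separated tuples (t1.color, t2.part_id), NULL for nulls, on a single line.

CROSS JOIN pairs every row of `parts` with every row of `shipments`: 3 × 3 = 9 rows.
After projecting and ordering:
t1.color | t2.part_id
gold | 4
gold | 4
gold | 5
gold | 5
gold | 5
gold | 5
white | 4
white | 5
white | 5

(gold, 4); (gold, 4); (gold, 5); (gold, 5); (gold, 5); (gold, 5); (white, 4); (white, 5); (white, 5)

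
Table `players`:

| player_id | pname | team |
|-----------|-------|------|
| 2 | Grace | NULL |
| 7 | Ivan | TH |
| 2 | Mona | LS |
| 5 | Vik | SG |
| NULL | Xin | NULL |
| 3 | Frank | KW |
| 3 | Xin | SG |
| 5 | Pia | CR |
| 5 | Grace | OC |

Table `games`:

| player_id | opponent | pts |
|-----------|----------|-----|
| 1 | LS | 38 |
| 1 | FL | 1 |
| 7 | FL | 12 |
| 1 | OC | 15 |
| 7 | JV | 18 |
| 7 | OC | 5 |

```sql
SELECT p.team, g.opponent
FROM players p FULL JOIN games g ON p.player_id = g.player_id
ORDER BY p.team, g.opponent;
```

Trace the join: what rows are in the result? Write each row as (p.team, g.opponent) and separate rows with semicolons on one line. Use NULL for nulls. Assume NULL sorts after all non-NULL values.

FULL OUTER JOIN keeps every row from both sides; unmatched rows get NULL for the other side's columns.
Matching on p.player_id = g.player_id. A NULL in a compared column never satisfies the condition.
- p[0] player_id=2 → no match; kept with NULLs on the g side.
- p[1] player_id=7 → 3 match(es) in g → 3 row(s).
- p[2] player_id=2 → no match; kept with NULLs on the g side.
- p[3] player_id=5 → no match; kept with NULLs on the g side.
- p[4] player_id=NULL → no match; kept with NULLs on the g side.
- p[5] player_id=3 → no match; kept with NULLs on the g side.
- p[6] player_id=3 → no match; kept with NULLs on the g side.
- p[7] player_id=5 → no match; kept with NULLs on the g side.
- p[8] player_id=5 → no match; kept with NULLs on the g side.
- 3 row(s) from g found no p partner → padded with NULL.

(CR, NULL); (KW, NULL); (LS, NULL); (OC, NULL); (SG, NULL); (SG, NULL); (TH, FL); (TH, JV); (TH, OC); (NULL, FL); (NULL, LS); (NULL, OC); (NULL, NULL); (NULL, NULL)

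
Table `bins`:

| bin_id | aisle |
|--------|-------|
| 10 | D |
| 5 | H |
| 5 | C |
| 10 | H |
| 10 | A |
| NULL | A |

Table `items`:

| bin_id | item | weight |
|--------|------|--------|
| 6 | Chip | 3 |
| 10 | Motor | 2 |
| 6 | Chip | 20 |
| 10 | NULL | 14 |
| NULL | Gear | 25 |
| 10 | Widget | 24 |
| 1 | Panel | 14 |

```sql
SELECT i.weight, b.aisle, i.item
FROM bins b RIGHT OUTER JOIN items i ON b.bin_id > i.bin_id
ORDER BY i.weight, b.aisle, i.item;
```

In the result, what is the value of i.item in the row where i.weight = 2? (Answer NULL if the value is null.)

Motor

RIGHT JOIN keeps every row from `items`; unmatched rows get NULL for `bins`'s columns.
Matching on b.bin_id > i.bin_id. A NULL in a compared column never satisfies the condition.
- b row (bin_id=10): matches 3 i row(s) → 3 output row(s).
- b row (bin_id=5): matches 1 i row(s) → 1 output row(s).
- b row (bin_id=5): matches 1 i row(s) → 1 output row(s).
- b row (bin_id=10): matches 3 i row(s) → 3 output row(s).
- b row (bin_id=10): matches 3 i row(s) → 3 output row(s).
- b row (bin_id=NULL): no match.
- 4 i row(s) had no b match → kept, b columns NULL.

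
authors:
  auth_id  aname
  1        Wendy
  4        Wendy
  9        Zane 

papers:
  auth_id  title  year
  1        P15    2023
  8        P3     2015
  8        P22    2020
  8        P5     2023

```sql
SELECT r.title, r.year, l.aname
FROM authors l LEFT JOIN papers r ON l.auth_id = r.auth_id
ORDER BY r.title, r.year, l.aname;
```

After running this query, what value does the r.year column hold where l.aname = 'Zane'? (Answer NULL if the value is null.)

NULL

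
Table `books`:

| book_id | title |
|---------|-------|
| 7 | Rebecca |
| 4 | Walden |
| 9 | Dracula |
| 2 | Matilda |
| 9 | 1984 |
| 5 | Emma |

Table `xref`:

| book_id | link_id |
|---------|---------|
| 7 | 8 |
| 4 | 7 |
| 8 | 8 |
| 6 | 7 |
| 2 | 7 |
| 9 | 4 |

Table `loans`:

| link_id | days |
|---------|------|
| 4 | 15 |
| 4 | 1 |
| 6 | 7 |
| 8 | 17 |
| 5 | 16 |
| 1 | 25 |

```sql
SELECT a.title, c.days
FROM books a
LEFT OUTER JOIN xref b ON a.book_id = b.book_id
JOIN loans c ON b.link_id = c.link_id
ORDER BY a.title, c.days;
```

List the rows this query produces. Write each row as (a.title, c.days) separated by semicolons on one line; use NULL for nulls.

(1984, 1); (1984, 15); (Dracula, 1); (Dracula, 15); (Rebecca, 17)

Evaluate left to right. First `books a LEFT JOIN xref b` on book_id: 6 row(s).
Then INNER JOIN `loans c` on link_id: keep only rows whose b.link_id appears in c.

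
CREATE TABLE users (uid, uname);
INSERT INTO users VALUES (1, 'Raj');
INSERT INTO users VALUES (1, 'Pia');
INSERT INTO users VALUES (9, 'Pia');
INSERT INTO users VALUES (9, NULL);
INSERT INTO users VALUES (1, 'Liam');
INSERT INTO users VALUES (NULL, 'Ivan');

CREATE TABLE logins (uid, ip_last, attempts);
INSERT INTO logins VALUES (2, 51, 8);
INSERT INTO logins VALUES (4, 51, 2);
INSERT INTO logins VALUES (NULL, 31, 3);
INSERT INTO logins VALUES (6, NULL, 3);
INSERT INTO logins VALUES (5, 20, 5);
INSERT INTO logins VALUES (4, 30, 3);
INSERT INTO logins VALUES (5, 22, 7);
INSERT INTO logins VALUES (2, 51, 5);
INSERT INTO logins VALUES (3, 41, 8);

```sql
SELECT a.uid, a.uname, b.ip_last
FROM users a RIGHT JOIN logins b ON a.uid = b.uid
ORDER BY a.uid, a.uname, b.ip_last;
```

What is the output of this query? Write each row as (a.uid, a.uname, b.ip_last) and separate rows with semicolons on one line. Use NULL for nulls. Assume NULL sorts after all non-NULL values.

RIGHT JOIN keeps every row from `logins`; unmatched rows get NULL for `users`'s columns.
Matching on a.uid = b.uid. A NULL in a compared column never satisfies the condition.
- a[0] uid=1 → no match.
- a[1] uid=1 → no match.
- a[2] uid=9 → no match.
- a[3] uid=9 → no match.
- a[4] uid=1 → no match.
- a[5] uid=NULL → no match.
- plus 9 unmatched b row(s), each kept with NULL a columns.
After projecting and ordering:
a.uid | a.uname | b.ip_last
NULL | NULL | 20
NULL | NULL | 22
NULL | NULL | 30
NULL | NULL | 31
NULL | NULL | 41
NULL | NULL | 51
NULL | NULL | 51
NULL | NULL | 51
NULL | NULL | NULL

(NULL, NULL, 20); (NULL, NULL, 22); (NULL, NULL, 30); (NULL, NULL, 31); (NULL, NULL, 41); (NULL, NULL, 51); (NULL, NULL, 51); (NULL, NULL, 51); (NULL, NULL, NULL)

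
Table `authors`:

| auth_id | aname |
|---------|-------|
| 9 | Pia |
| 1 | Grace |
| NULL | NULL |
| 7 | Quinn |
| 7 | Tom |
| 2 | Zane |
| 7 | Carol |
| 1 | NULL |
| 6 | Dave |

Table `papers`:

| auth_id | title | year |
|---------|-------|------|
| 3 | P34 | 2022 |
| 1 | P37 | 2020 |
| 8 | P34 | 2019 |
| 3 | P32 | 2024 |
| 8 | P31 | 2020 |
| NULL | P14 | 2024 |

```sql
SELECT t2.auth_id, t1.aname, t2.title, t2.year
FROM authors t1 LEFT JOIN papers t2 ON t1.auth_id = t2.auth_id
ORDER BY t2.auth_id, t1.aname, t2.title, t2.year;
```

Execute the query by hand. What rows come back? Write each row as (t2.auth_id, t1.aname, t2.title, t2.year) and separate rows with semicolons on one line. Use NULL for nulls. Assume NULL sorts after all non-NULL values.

LEFT JOIN keeps every row from `authors`; unmatched rows get NULL for `papers`'s columns.
Matching on t1.auth_id = t2.auth_id. A NULL in a compared column never satisfies the condition.
Matched pairs: 2; unmatched t1 rows kept: 7.

(1, Grace, P37, 2020); (1, NULL, P37, 2020); (NULL, Carol, NULL, NULL); (NULL, Dave, NULL, NULL); (NULL, Pia, NULL, NULL); (NULL, Quinn, NULL, NULL); (NULL, Tom, NULL, NULL); (NULL, Zane, NULL, NULL); (NULL, NULL, NULL, NULL)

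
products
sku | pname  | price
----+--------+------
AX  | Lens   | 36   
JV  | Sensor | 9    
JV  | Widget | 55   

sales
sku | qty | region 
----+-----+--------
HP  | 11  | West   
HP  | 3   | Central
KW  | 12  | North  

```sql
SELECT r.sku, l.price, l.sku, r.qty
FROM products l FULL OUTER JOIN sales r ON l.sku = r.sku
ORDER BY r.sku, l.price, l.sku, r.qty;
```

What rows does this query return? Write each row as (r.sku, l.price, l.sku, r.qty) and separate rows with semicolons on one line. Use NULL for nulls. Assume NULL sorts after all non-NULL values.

(HP, NULL, NULL, 3); (HP, NULL, NULL, 11); (KW, NULL, NULL, 12); (NULL, 9, JV, NULL); (NULL, 36, AX, NULL); (NULL, 55, JV, NULL)

FULL OUTER JOIN keeps every row from both sides; unmatched rows get NULL for the other side's columns.
Matching on l.sku = r.sku.
- l (sku=AX) has no partner → padded with NULL.
- l (sku=JV) has no partner → padded with NULL.
- l (sku=JV) has no partner → padded with NULL.
- plus 3 unmatched r row(s), each kept with NULL l columns.
After projecting and ordering:
r.sku | l.price | l.sku | r.qty
HP | NULL | NULL | 3
HP | NULL | NULL | 11
KW | NULL | NULL | 12
NULL | 9 | JV | NULL
NULL | 36 | AX | NULL
NULL | 55 | JV | NULL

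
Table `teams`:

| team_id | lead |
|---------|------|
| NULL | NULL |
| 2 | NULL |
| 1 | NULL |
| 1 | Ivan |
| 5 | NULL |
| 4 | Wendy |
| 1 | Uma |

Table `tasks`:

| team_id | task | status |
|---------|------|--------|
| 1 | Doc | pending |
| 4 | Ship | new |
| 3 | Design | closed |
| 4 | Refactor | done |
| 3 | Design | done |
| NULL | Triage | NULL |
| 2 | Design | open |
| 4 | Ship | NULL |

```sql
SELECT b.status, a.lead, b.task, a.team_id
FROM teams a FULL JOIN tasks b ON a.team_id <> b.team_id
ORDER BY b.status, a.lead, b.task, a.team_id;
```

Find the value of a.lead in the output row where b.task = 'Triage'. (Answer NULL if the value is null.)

FULL OUTER JOIN keeps every row from both sides; unmatched rows get NULL for the other side's columns.
Matching on a.team_id <> b.team_id. A NULL in a compared column never satisfies the condition.
Matched pairs: 35; unmatched a rows kept: 1; unmatched b rows kept: 1.

NULL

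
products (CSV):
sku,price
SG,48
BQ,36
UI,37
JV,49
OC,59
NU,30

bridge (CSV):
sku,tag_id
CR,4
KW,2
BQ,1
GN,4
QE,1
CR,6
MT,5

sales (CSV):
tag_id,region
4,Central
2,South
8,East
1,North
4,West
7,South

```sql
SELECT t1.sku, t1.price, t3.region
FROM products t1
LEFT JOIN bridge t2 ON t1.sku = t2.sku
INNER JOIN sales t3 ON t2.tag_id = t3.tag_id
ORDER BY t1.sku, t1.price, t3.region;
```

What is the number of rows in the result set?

Evaluate left to right. First `products t1 LEFT JOIN bridge t2` on sku: 6 row(s).
Then INNER JOIN `sales t3` on tag_id: keep only rows whose t2.tag_id appears in t3.
Result: 1 row(s).

1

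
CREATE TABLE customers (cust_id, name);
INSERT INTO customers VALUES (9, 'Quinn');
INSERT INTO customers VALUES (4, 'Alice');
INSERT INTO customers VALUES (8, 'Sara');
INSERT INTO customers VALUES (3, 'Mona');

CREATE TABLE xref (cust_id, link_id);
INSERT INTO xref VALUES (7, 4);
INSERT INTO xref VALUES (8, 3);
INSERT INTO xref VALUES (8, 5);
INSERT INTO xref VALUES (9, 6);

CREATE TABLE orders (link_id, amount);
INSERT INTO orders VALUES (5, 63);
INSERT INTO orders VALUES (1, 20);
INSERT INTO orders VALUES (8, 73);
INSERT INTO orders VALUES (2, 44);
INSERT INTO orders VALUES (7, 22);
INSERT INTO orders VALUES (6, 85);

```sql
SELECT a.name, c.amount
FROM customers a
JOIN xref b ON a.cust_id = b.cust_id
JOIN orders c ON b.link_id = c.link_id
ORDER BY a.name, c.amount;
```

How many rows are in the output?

Step 1 — a INNER JOIN b on cust_id → 3 row(s).
Then INNER JOIN `orders c` on link_id: keep only rows whose b.link_id appears in c.
Result: 2 row(s).

2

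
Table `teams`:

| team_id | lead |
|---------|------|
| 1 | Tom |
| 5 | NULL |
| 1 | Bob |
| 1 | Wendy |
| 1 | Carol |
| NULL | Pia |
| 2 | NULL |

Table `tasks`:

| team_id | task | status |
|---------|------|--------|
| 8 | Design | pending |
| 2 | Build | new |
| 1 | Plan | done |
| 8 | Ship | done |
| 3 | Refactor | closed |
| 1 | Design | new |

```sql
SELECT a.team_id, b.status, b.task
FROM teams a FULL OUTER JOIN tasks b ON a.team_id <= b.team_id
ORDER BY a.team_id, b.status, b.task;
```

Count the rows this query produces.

31

FULL OUTER JOIN keeps every row from both sides; unmatched rows get NULL for the other side's columns.
Matching on a.team_id <= b.team_id. A NULL in a compared column never satisfies the condition.
Matched pairs: 30; unmatched a rows kept: 1; unmatched b rows kept: 0.
Total: 30 matched + 1 padded = 31 rows.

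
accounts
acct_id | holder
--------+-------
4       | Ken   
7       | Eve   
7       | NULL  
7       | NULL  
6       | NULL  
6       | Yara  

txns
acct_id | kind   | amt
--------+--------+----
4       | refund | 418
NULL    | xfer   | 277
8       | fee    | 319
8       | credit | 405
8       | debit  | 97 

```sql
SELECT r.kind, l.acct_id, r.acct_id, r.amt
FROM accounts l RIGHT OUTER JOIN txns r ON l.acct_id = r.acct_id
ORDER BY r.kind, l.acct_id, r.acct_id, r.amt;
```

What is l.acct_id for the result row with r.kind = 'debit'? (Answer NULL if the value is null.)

RIGHT JOIN keeps every row from `txns`; unmatched rows get NULL for `accounts`'s columns.
Matching on l.acct_id = r.acct_id. A NULL in a compared column never satisfies the condition.
Matched pairs: 1; unmatched r rows kept: 4.

NULL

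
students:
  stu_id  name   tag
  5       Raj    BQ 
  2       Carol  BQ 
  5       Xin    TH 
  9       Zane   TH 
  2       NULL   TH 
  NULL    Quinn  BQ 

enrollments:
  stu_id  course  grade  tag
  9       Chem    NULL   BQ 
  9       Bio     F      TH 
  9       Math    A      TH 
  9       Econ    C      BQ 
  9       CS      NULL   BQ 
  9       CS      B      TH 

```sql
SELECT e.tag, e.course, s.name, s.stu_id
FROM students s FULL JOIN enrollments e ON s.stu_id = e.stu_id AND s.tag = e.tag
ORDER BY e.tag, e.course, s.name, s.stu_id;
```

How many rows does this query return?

FULL OUTER JOIN keeps every row from both sides; unmatched rows get NULL for the other side's columns.
Matching on s.stu_id = e.stu_id AND s.tag = e.tag. A NULL in a compared column never satisfies the condition.
- s (stu_id=5, tag=BQ) has no partner → padded with NULL.
- s (stu_id=2, tag=BQ) has no partner → padded with NULL.
- s (stu_id=5, tag=TH) has no partner → padded with NULL.
- s (stu_id=9, tag=TH) pairs with 3 row(s) of e.
- s (stu_id=2, tag=TH) has no partner → padded with NULL.
- s (stu_id=NULL, tag=BQ) has no partner → padded with NULL.
- plus 3 unmatched e row(s), each kept with NULL s columns.
Total: 3 matched + 8 padded = 11 rows.

11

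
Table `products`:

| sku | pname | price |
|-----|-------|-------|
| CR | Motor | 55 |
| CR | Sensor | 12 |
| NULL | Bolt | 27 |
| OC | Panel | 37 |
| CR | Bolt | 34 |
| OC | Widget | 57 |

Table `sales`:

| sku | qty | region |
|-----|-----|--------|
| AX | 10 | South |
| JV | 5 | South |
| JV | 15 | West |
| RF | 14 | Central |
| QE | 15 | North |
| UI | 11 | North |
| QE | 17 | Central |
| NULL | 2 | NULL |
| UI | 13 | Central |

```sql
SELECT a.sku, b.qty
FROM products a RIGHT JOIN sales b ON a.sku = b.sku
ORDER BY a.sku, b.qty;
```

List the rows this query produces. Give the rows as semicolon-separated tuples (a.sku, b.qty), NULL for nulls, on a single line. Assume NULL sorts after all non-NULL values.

(NULL, 2); (NULL, 5); (NULL, 10); (NULL, 11); (NULL, 13); (NULL, 14); (NULL, 15); (NULL, 15); (NULL, 17)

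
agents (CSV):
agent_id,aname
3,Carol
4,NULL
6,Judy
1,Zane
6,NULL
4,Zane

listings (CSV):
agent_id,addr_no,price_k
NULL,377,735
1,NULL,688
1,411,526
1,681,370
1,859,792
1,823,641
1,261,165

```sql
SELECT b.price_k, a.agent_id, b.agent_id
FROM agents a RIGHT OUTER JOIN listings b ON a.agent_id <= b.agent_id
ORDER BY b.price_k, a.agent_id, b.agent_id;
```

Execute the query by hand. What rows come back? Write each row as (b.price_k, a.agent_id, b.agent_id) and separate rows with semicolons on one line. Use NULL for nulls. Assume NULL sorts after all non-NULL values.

RIGHT JOIN keeps every row from `listings`; unmatched rows get NULL for `agents`'s columns.
Matching on a.agent_id <= b.agent_id. A NULL in a compared column never satisfies the condition.
- a[0] agent_id=3 → no match.
- a[1] agent_id=4 → no match.
- a[2] agent_id=6 → no match.
- a[3] agent_id=1 → 6 match(es) in b → 6 row(s).
- a[4] agent_id=6 → no match.
- a[5] agent_id=4 → no match.
- 1 row(s) from b found no a partner → padded with NULL.
After projecting and ordering:
b.price_k | a.agent_id | b.agent_id
165 | 1 | 1
370 | 1 | 1
526 | 1 | 1
641 | 1 | 1
688 | 1 | 1
735 | NULL | NULL
792 | 1 | 1

(165, 1, 1); (370, 1, 1); (526, 1, 1); (641, 1, 1); (688, 1, 1); (735, NULL, NULL); (792, 1, 1)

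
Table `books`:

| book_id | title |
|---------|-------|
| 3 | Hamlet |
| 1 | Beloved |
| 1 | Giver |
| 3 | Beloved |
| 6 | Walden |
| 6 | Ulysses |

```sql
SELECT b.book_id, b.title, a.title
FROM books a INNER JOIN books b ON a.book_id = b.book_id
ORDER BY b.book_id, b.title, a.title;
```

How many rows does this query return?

INNER JOIN keeps only pairs where the ON condition holds.
Matching on a.book_id = b.book_id.
- book_id=3: 2 matching b row(s), so 2 row(s) emitted.
- book_id=1: 2 matching b row(s), so 2 row(s) emitted.
- book_id=1: 2 matching b row(s), so 2 row(s) emitted.
- book_id=3: 2 matching b row(s), so 2 row(s) emitted.
- book_id=6: 2 matching b row(s), so 2 row(s) emitted.
- book_id=6: 2 matching b row(s), so 2 row(s) emitted.
Total: 12 rows.

12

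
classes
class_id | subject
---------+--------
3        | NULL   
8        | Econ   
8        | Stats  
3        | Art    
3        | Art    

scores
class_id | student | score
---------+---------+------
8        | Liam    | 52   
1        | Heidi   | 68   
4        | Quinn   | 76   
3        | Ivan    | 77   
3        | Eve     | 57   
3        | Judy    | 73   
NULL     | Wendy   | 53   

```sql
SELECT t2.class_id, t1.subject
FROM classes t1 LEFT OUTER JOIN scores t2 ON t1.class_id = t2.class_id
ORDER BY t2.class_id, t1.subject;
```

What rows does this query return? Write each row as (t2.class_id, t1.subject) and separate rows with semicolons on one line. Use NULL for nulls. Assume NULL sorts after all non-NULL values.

LEFT JOIN keeps every row from `classes`; unmatched rows get NULL for `scores`'s columns.
Matching on t1.class_id = t2.class_id. A NULL in a compared column never satisfies the condition.
- t1 row (class_id=3): matches 3 t2 row(s) → 3 output row(s).
- t1 row (class_id=8): matches 1 t2 row(s) → 1 output row(s).
- t1 row (class_id=8): matches 1 t2 row(s) → 1 output row(s).
- t1 row (class_id=3): matches 3 t2 row(s) → 3 output row(s).
- t1 row (class_id=3): matches 3 t2 row(s) → 3 output row(s).

(3, Art); (3, Art); (3, Art); (3, Art); (3, Art); (3, Art); (3, NULL); (3, NULL); (3, NULL); (8, Econ); (8, Stats)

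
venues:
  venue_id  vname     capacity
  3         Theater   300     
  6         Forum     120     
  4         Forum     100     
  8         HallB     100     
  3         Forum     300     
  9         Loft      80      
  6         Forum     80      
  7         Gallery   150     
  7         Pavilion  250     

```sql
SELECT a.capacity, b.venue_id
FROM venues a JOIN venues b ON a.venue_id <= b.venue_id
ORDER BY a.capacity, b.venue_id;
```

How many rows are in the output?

INNER JOIN keeps only pairs where the ON condition holds.
Matching on a.venue_id <= b.venue_id.
Matched pairs: 48.
Total: 48 rows.

48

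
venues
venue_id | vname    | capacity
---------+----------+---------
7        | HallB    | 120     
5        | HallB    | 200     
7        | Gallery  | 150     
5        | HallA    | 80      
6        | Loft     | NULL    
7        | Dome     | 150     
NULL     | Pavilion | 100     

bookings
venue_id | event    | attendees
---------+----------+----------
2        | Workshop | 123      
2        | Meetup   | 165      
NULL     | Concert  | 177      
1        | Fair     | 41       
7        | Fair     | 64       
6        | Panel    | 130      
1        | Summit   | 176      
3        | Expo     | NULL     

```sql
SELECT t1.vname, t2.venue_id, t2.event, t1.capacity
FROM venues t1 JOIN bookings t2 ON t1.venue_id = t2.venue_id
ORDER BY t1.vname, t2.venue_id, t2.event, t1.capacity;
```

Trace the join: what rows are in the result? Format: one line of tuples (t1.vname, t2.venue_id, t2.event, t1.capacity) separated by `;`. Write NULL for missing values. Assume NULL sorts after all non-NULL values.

(Dome, 7, Fair, 150); (Gallery, 7, Fair, 150); (HallB, 7, Fair, 120); (Loft, 6, Panel, NULL)

INNER JOIN keeps only pairs where the ON condition holds.
Matching on t1.venue_id = t2.venue_id. A NULL in a compared column never satisfies the condition.
- t1 row (venue_id=7): matches 1 t2 row(s) → 1 output row(s).
- t1 row (venue_id=5): no match → dropped.
- t1 row (venue_id=7): matches 1 t2 row(s) → 1 output row(s).
- t1 row (venue_id=5): no match → dropped.
- t1 row (venue_id=6): matches 1 t2 row(s) → 1 output row(s).
- t1 row (venue_id=7): matches 1 t2 row(s) → 1 output row(s).
- t1 row (venue_id=NULL): no match → dropped.
After projecting and ordering:
t1.vname | t2.venue_id | t2.event | t1.capacity
Dome | 7 | Fair | 150
Gallery | 7 | Fair | 150
HallB | 7 | Fair | 120
Loft | 6 | Panel | NULL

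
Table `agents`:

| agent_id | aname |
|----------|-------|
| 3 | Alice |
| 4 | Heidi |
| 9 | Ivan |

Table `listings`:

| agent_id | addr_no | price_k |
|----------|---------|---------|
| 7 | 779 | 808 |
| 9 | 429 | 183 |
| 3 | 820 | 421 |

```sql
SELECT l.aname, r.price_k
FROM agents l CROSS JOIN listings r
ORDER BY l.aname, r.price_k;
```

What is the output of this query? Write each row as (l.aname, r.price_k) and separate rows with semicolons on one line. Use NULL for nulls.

(Alice, 183); (Alice, 421); (Alice, 808); (Heidi, 183); (Heidi, 421); (Heidi, 808); (Ivan, 183); (Ivan, 421); (Ivan, 808)

CROSS JOIN pairs every row of `agents` with every row of `listings`: 3 × 3 = 9 rows.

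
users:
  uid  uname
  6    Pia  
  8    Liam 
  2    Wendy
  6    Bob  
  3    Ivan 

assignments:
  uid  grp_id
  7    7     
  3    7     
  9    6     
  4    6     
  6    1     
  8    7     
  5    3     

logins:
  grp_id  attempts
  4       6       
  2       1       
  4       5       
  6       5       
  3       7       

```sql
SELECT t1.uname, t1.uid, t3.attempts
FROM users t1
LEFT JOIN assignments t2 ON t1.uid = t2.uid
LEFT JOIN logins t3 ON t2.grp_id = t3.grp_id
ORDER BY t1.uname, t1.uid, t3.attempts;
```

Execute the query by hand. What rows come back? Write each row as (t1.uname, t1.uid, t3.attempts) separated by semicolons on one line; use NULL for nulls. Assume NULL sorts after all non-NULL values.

(Bob, 6, NULL); (Ivan, 3, NULL); (Liam, 8, NULL); (Pia, 6, NULL); (Wendy, 2, NULL)

Evaluate left to right. First `users t1 LEFT JOIN assignments t2` on uid: 5 row(s).
Then LEFT JOIN `logins t3` on grp_id: each of those 5 rows is kept; rows whose t2.grp_id has no match in t3 get NULL for t3's columns.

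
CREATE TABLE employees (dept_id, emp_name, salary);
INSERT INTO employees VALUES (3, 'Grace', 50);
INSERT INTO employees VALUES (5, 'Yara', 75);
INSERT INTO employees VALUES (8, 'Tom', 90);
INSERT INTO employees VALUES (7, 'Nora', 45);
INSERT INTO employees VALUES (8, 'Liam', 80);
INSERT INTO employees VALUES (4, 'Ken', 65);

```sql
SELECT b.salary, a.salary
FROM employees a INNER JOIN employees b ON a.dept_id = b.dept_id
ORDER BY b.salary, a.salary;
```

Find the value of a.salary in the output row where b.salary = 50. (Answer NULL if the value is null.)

50

INNER JOIN keeps only pairs where the ON condition holds.
Matching on a.dept_id = b.dept_id.
- a[0] dept_id=3 → 1 match(es) in b → 1 row(s).
- a[1] dept_id=5 → 1 match(es) in b → 1 row(s).
- a[2] dept_id=8 → 2 match(es) in b → 2 row(s).
- a[3] dept_id=7 → 1 match(es) in b → 1 row(s).
- a[4] dept_id=8 → 2 match(es) in b → 2 row(s).
- a[5] dept_id=4 → 1 match(es) in b → 1 row(s).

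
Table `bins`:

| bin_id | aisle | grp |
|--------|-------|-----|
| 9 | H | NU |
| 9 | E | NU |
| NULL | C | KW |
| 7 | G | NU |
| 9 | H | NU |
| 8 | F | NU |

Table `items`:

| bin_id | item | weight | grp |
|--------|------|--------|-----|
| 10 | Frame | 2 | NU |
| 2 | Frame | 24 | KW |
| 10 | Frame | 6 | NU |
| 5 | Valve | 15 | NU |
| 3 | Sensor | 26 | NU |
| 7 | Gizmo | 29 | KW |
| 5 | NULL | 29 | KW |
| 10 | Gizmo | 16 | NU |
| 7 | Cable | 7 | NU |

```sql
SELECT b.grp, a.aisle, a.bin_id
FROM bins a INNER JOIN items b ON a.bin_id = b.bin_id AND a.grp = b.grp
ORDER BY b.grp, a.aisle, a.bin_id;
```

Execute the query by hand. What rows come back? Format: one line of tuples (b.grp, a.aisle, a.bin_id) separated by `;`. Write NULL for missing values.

(NU, G, 7)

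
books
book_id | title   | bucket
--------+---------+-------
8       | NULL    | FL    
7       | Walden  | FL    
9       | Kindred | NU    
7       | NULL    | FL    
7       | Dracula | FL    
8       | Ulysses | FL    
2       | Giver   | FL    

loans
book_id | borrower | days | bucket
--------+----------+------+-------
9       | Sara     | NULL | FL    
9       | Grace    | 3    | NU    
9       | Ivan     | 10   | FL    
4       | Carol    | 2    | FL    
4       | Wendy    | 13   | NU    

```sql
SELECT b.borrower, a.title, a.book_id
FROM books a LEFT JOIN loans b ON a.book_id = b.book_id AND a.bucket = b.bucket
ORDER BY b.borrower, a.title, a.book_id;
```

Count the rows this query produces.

7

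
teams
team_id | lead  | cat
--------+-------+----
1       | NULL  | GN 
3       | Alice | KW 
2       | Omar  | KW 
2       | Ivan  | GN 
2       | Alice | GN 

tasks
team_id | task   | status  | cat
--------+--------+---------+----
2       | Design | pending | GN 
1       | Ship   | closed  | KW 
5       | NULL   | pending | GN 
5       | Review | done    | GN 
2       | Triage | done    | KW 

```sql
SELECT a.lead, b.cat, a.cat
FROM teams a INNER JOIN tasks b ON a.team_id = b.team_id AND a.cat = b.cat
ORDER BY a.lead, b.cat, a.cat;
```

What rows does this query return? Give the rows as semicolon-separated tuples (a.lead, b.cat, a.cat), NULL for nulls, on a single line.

(Alice, GN, GN); (Ivan, GN, GN); (Omar, KW, KW)

INNER JOIN keeps only pairs where the ON condition holds.
Matching on a.team_id = b.team_id AND a.cat = b.cat.
- a[0] team_id=1, cat=GN → no match; dropped.
- a[1] team_id=3, cat=KW → no match; dropped.
- a[2] team_id=2, cat=KW → 1 match(es) in b → 1 row(s).
- a[3] team_id=2, cat=GN → 1 match(es) in b → 1 row(s).
- a[4] team_id=2, cat=GN → 1 match(es) in b → 1 row(s).
After projecting and ordering:
a.lead | b.cat | a.cat
Alice | GN | GN
Ivan | GN | GN
Omar | KW | KW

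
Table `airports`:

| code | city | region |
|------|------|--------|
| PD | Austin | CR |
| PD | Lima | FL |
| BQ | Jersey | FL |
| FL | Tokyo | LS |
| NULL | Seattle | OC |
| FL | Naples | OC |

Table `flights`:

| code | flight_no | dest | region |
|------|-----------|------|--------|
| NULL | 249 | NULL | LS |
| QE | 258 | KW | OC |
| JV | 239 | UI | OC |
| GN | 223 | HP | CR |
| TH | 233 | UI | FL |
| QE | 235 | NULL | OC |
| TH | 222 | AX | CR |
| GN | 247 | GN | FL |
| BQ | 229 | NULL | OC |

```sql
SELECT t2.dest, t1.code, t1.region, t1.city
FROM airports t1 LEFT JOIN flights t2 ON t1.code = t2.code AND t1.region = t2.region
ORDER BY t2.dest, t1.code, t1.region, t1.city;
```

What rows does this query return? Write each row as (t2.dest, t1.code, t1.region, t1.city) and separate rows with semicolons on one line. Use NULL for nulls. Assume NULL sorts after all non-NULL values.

(NULL, BQ, FL, Jersey); (NULL, FL, LS, Tokyo); (NULL, FL, OC, Naples); (NULL, PD, CR, Austin); (NULL, PD, FL, Lima); (NULL, NULL, OC, Seattle)

LEFT JOIN keeps every row from `airports`; unmatched rows get NULL for `flights`'s columns.
Matching on t1.code = t2.code AND t1.region = t2.region. A NULL in a compared column never satisfies the condition.
Matched pairs: 0; unmatched t1 rows kept: 6.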